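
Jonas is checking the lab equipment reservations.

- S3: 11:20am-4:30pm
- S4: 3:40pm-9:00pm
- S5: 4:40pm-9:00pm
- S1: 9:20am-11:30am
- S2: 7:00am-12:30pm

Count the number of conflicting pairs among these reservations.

Two intervals overlap when each starts before the other ends.
Sorted by start: S2, S1, S3, S4, S5.
S1 starts before S2 ends → S2 and S1 overlap.
S3 starts before S2 ends → S2 and S3 overlap.
S4 starts after S2 ends; S2 is clear from here.
S3 starts before S1 ends → S1 and S3 overlap.
S4 starts after S1 ends; S1 is clear from here.
S4 starts before S3 ends → S3 and S4 overlap.
S5 starts after S3 ends.
S5 starts before S4 ends → S4 and S5 overlap.
Overlapping pairs: S1 & S2, S1 & S3, S2 & S3, S3 & S4, S4 & S5 — 5 in total.

5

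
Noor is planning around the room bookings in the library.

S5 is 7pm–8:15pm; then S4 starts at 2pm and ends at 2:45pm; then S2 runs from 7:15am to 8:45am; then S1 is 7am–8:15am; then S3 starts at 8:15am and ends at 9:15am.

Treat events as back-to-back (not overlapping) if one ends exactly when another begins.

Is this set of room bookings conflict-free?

No

Sorted by start: S1, S2, S3, S4, S5.
S2 starts before S1 ends → S1 and S2 overlap.
That's a conflict, so the schedule is not conflict-free.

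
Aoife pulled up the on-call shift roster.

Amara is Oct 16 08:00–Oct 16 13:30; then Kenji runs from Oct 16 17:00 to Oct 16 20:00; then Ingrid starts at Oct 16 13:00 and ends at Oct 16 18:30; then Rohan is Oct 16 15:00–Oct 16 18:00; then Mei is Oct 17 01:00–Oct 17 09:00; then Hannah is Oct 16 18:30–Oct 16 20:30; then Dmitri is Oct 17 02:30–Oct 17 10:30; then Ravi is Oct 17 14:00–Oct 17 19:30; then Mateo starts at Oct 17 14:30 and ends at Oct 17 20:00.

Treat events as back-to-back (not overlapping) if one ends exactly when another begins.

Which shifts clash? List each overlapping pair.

Amara & Ingrid, Dmitri & Mei, Hannah & Kenji, Ingrid & Kenji, Ingrid & Rohan, Kenji & Rohan, Mateo & Ravi

Check each pair: they overlap iff neither finishes before the other starts.
Sorted by start: Amara, Ingrid, Rohan, Kenji, Hannah, Mei, Dmitri, Ravi, Mateo.
Ingrid starts before Amara ends → Amara and Ingrid overlap.
Rohan starts after Amara ends; Amara is clear from here.
Rohan starts before Ingrid ends → Ingrid and Rohan overlap.
Kenji starts before Ingrid ends → Ingrid and Kenji overlap.
Hannah starts exactly when Ingrid ends (back-to-back, no overlap); Ingrid is clear from here.
Kenji starts before Rohan ends → Rohan and Kenji overlap.
Hannah starts after Rohan ends; Rohan is clear from here.
Hannah starts before Kenji ends → Kenji and Hannah overlap.
Mei starts after Kenji ends; Kenji is clear from here.
Mei starts after Hannah ends; Hannah is clear from here.
Dmitri starts before Mei ends → Mei and Dmitri overlap.
Ravi starts after Mei ends; Mei is clear from here.
Ravi starts after Dmitri ends; Dmitri is clear from here.
Mateo starts before Ravi ends → Ravi and Mateo overlap.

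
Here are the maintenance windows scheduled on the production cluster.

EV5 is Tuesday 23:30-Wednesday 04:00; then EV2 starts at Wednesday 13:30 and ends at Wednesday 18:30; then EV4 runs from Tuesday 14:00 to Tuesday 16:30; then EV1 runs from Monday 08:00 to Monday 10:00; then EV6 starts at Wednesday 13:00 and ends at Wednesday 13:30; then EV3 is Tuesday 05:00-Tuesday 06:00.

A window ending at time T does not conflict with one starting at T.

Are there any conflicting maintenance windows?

No

Sorted by start: EV1, EV3, EV4, EV5, EV6, EV2.
EV3 starts after EV1 ends, so EV1 has no further overlaps.
EV4 starts after EV3 ends, so EV3 has no further overlaps.
EV5 starts after EV4 ends, so EV4 has no further overlaps.
EV6 starts after EV5 ends, so EV5 has no further overlaps.
EV2 starts exactly when EV6 ends (back-to-back, no overlap).
Every pair is clear; the schedule has no overlaps.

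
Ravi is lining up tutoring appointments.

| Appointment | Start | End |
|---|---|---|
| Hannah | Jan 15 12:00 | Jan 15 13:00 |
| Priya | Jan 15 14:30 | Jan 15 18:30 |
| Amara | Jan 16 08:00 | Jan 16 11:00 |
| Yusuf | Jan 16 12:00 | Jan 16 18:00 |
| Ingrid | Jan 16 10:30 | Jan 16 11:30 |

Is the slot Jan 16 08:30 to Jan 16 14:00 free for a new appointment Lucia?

Hannah: ends Jan 15 13:00 at or before Lucia starts Jan 16 08:30 → clear.
Priya: ends Jan 15 18:30 at or before Lucia starts Jan 16 08:30 → clear.
Amara: starts Jan 16 08:00 before Lucia ends Jan 16 14:00, and ends Jan 16 11:00 after Lucia starts Jan 16 08:30 → overlap.
Ingrid: starts Jan 16 10:30 before Lucia ends Jan 16 14:00, and ends Jan 16 11:30 after Lucia starts Jan 16 08:30 → overlap.
Yusuf: starts Jan 16 12:00 before Lucia ends Jan 16 14:00, and ends Jan 16 18:00 after Lucia starts Jan 16 08:30 → overlap.
Lucia overlaps Amara, Yusuf, Ingrid.

No — it overlaps Amara, Ingrid, Yusuf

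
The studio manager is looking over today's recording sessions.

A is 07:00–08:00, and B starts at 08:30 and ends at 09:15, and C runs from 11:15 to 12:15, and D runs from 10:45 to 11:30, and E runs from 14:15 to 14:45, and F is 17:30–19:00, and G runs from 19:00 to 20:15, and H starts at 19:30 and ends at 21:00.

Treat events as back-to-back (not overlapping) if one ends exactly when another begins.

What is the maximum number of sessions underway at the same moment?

2

Walk through starts and ends in time order (an end at T is processed before a start at T):
07:00 start A → 1
08:00 end A → 0
08:30 start B → 1
09:15 end B → 0
10:45 start D → 1
11:15 start C → 2
11:30 end D → 1
12:15 end C → 0
14:15 start E → 1
14:45 end E → 0
17:30 start F → 1
19:00 end F → 0
19:00 start G → 1
19:30 start H → 2
20:15 end G → 1
21:00 end H → 0
Peak is 2, at 11:15 (C, D).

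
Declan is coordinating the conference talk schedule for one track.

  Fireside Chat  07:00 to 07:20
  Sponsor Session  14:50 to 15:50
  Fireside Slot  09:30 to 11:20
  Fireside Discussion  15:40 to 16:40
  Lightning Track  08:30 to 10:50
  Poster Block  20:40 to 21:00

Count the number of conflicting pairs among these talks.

Sorted by start: Fireside Chat, Lightning Track, Fireside Slot, Sponsor Session, Fireside Discussion, Poster Block.
Lightning Track starts after Fireside Chat ends, so Fireside Chat has no further overlaps.
Fireside Slot starts before Lightning Track ends → Lightning Track and Fireside Slot overlap.
Sponsor Session starts after Lightning Track ends, so Lightning Track has no further overlaps.
Sponsor Session starts after Fireside Slot ends, so Fireside Slot has no further overlaps.
Fireside Discussion starts before Sponsor Session ends → Sponsor Session and Fireside Discussion overlap.
Poster Block starts after Sponsor Session ends.
Poster Block starts after Fireside Discussion ends.
Overlapping pairs: Fireside Discussion & Sponsor Session, Fireside Slot & Lightning Track — 2 in total.

2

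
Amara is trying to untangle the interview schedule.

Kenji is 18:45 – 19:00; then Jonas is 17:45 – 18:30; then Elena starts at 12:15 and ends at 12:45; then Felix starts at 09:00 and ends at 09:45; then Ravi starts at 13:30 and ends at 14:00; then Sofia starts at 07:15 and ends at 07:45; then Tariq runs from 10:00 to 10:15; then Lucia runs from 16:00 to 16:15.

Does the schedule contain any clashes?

No

Sorted by start: Sofia, Felix, Tariq, Elena, Ravi, Lucia, Jonas, Kenji.
Felix starts after Sofia ends, so Sofia has no further overlaps.
Tariq starts after Felix ends, so Felix has no further overlaps.
Elena starts after Tariq ends, so Tariq has no further overlaps.
Ravi starts after Elena ends, so Elena has no further overlaps.
Lucia starts after Ravi ends, so Ravi has no further overlaps.
Jonas starts after Lucia ends, so Lucia has no further overlaps.
Kenji starts after Jonas ends.
Every pair is clear; the schedule has no overlaps.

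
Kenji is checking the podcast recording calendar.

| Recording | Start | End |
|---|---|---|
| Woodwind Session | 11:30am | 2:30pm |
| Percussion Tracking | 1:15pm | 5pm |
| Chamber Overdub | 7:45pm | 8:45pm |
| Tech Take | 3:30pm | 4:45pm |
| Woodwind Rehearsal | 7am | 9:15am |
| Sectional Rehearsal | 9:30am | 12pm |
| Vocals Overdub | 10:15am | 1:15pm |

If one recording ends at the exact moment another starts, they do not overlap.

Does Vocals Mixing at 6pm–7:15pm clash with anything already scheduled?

No — it doesn't clash with anything

Woodwind Rehearsal: ends 9:15am at or before Vocals Mixing starts 6pm → clear.
Sectional Rehearsal: ends 12pm at or before Vocals Mixing starts 6pm → clear.
Vocals Overdub: ends 1:15pm at or before Vocals Mixing starts 6pm → clear.
Woodwind Session: ends 2:30pm at or before Vocals Mixing starts 6pm → clear.
Percussion Tracking: ends 5pm at or before Vocals Mixing starts 6pm → clear.
Tech Take: ends 4:45pm at or before Vocals Mixing starts 6pm → clear.
Chamber Overdub: starts 7:45pm at or after Vocals Mixing ends 7:15pm → clear.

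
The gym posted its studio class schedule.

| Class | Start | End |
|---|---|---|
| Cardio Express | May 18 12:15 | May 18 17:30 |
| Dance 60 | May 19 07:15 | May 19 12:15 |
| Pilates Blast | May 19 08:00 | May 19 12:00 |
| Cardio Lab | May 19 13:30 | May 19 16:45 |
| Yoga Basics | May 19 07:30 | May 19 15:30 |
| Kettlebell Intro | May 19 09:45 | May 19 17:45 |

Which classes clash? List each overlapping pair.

Cardio Lab & Kettlebell Intro, Cardio Lab & Yoga Basics, Dance 60 & Kettlebell Intro, Dance 60 & Pilates Blast, Dance 60 & Yoga Basics, Kettlebell Intro & Pilates Blast, Kettlebell Intro & Yoga Basics, Pilates Blast & Yoga Basics

Sorted by start: Cardio Express, Dance 60, Yoga Basics, Pilates Blast, Kettlebell Intro, Cardio Lab.
Dance 60 starts after Cardio Express ends — done with Cardio Express.
Yoga Basics starts before Dance 60 ends → Dance 60 and Yoga Basics overlap.
Pilates Blast starts before Dance 60 ends → Dance 60 and Pilates Blast overlap.
Kettlebell Intro starts before Dance 60 ends → Dance 60 and Kettlebell Intro overlap.
Cardio Lab starts after Dance 60 ends.
Pilates Blast starts before Yoga Basics ends → Yoga Basics and Pilates Blast overlap.
Kettlebell Intro starts before Yoga Basics ends → Yoga Basics and Kettlebell Intro overlap.
Cardio Lab starts before Yoga Basics ends → Yoga Basics and Cardio Lab overlap.
Kettlebell Intro starts before Pilates Blast ends → Pilates Blast and Kettlebell Intro overlap.
Cardio Lab starts after Pilates Blast ends.
Cardio Lab starts before Kettlebell Intro ends → Kettlebell Intro and Cardio Lab overlap.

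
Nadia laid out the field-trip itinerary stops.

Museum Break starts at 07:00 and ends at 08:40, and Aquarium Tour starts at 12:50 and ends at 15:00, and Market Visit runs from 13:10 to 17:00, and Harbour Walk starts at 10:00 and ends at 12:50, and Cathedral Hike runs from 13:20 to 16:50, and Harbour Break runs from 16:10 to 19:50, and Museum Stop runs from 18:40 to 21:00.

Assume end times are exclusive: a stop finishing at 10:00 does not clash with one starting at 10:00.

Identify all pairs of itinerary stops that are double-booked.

Aquarium Tour & Cathedral Hike, Aquarium Tour & Market Visit, Cathedral Hike & Harbour Break, Cathedral Hike & Market Visit, Harbour Break & Market Visit, Harbour Break & Museum Stop

Two intervals overlap when each starts before the other ends.
Sorted by start: Museum Break, Harbour Walk, Aquarium Tour, Market Visit, Cathedral Hike, Harbour Break, Museum Stop.
Harbour Walk starts after Museum Break ends; Museum Break is clear from here.
Aquarium Tour starts exactly when Harbour Walk ends (back-to-back, no overlap); Harbour Walk is clear from here.
Market Visit starts before Aquarium Tour ends → Aquarium Tour and Market Visit overlap.
Cathedral Hike starts before Aquarium Tour ends → Aquarium Tour and Cathedral Hike overlap.
Harbour Break starts after Aquarium Tour ends; Aquarium Tour is clear from here.
Cathedral Hike starts before Market Visit ends → Market Visit and Cathedral Hike overlap.
Harbour Break starts before Market Visit ends → Market Visit and Harbour Break overlap.
Museum Stop starts after Market Visit ends.
Harbour Break starts before Cathedral Hike ends → Cathedral Hike and Harbour Break overlap.
Museum Stop starts after Cathedral Hike ends.
Museum Stop starts before Harbour Break ends → Harbour Break and Museum Stop overlap.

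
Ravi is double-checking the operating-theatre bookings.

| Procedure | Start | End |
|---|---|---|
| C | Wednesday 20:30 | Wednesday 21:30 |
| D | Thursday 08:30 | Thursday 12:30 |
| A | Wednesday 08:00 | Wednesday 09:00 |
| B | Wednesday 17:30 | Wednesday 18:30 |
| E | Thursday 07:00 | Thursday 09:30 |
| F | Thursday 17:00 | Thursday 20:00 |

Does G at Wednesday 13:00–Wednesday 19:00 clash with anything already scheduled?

Yes — it overlaps B

A: ends Wednesday 09:00 at or before G starts Wednesday 13:00 → clear.
B: starts Wednesday 17:30 before G ends Wednesday 19:00, and ends Wednesday 18:30 after G starts Wednesday 13:00 → overlap.
C: starts Wednesday 20:30 at or after G ends Wednesday 19:00 → clear.
E: starts Thursday 07:00 at or after G ends Wednesday 19:00 → clear.
D: starts Thursday 08:30 at or after G ends Wednesday 19:00 → clear.
F: starts Thursday 17:00 at or after G ends Wednesday 19:00 → clear.
G overlaps B.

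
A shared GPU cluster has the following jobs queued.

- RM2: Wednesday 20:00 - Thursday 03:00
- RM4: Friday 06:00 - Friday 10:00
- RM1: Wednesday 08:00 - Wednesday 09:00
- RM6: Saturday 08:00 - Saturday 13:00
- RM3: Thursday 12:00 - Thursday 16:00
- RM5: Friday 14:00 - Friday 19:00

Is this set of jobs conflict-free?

Yes

Sorted by start: RM1, RM2, RM3, RM4, RM5, RM6.
RM2 starts after RM1 ends; RM1 is clear from here.
RM3 starts after RM2 ends; RM2 is clear from here.
RM4 starts after RM3 ends; RM3 is clear from here.
RM5 starts after RM4 ends; RM4 is clear from here.
RM6 starts after RM5 ends.
Every pair is clear; the schedule has no overlaps.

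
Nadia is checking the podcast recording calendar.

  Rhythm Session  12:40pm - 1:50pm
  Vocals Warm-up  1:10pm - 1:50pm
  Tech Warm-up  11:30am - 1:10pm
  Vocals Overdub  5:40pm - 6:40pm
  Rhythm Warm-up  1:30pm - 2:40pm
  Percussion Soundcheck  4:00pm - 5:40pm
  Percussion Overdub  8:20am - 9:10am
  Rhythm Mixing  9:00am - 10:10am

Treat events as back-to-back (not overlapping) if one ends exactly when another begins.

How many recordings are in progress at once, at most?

Walk through starts and ends in time order (an end at T is processed before a start at T):
8:20am start Percussion Overdub → 1
9:00am start Rhythm Mixing → 2
9:10am end Percussion Overdub → 1
10:10am end Rhythm Mixing → 0
11:30am start Tech Warm-up → 1
12:40pm start Rhythm Session → 2
1:10pm end Tech Warm-up → 1
1:10pm start Vocals Warm-up → 2
1:30pm start Rhythm Warm-up → 3
1:50pm end Rhythm Session → 2
1:50pm end Vocals Warm-up → 1
2:40pm end Rhythm Warm-up → 0
4:00pm start Percussion Soundcheck → 1
5:40pm end Percussion Soundcheck → 0
5:40pm start Vocals Overdub → 1
6:40pm end Vocals Overdub → 0
Peak is 3, at 1:30pm (Rhythm Session, Rhythm Warm-up, Vocals Warm-up).

3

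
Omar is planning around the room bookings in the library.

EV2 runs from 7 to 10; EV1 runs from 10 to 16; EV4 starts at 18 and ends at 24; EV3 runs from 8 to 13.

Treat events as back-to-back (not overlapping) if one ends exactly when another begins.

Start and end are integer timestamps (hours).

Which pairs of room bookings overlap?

Sorted by start: EV2, EV3, EV1, EV4.
EV3 starts before EV2 ends → EV2 and EV3 overlap.
EV1 starts exactly when EV2 ends (back-to-back, no overlap) — done with EV2.
EV1 starts before EV3 ends → EV3 and EV1 overlap.
EV4 starts after EV3 ends.
EV4 starts after EV1 ends.

EV1 & EV3, EV2 & EV3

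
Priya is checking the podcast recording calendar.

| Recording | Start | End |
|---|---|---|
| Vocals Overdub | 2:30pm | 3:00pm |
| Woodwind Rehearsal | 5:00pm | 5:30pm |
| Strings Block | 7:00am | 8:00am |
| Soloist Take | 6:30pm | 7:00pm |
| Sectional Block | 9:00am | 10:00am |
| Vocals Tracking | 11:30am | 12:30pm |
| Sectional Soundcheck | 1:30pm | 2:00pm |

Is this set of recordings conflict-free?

Yes

Sorted by start: Strings Block, Sectional Block, Vocals Tracking, Sectional Soundcheck, Vocals Overdub, Woodwind Rehearsal, Soloist Take.
Sectional Block starts after Strings Block ends — done with Strings Block.
Vocals Tracking starts after Sectional Block ends — done with Sectional Block.
Sectional Soundcheck starts after Vocals Tracking ends — done with Vocals Tracking.
Vocals Overdub starts after Sectional Soundcheck ends — done with Sectional Soundcheck.
Woodwind Rehearsal starts after Vocals Overdub ends — done with Vocals Overdub.
Soloist Take starts after Woodwind Rehearsal ends.
Every pair is clear; the schedule has no overlaps.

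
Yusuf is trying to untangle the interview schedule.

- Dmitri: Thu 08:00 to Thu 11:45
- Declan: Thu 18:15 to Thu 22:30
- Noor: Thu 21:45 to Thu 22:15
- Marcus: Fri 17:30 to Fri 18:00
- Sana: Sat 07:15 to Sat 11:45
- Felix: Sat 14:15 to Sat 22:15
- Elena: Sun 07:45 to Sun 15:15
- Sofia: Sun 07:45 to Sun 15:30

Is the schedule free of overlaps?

Check each pair: they overlap iff neither finishes before the other starts.
Sorted by start: Dmitri, Declan, Noor, Marcus, Sana, Felix, Elena, Sofia.
Declan starts after Dmitri ends, so nothing later overlaps Dmitri either.
Noor starts before Declan ends → Declan and Noor overlap.
That's a conflict, so the schedule is not conflict-free.

No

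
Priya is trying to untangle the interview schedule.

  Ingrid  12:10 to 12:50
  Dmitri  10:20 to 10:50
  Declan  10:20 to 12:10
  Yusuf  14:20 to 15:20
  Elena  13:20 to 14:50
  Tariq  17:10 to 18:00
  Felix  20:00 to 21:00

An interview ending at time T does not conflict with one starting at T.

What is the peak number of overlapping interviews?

Walk through starts and ends in time order (an end at T is processed before a start at T):
10:20 start Declan → 1
10:20 start Dmitri → 2
10:50 end Dmitri → 1
12:10 end Declan → 0
12:10 start Ingrid → 1
12:50 end Ingrid → 0
13:20 start Elena → 1
14:20 start Yusuf → 2
14:50 end Elena → 1
15:20 end Yusuf → 0
17:10 start Tariq → 1
18:00 end Tariq → 0
20:00 start Felix → 1
21:00 end Felix → 0
Peak is 2, at 10:20 (Declan, Dmitri).

2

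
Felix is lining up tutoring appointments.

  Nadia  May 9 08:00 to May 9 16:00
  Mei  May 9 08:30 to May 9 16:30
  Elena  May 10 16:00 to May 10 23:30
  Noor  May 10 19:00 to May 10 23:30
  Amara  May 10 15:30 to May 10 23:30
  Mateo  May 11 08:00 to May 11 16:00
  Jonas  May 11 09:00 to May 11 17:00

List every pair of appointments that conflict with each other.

Amara & Elena, Amara & Noor, Elena & Noor, Jonas & Mateo, Mei & Nadia

Sorted by start: Nadia, Mei, Amara, Elena, Noor, Mateo, Jonas.
Mei starts before Nadia ends → Nadia and Mei overlap.
Amara starts after Nadia ends — done with Nadia.
Amara starts after Mei ends — done with Mei.
Elena starts before Amara ends → Amara and Elena overlap.
Noor starts before Amara ends → Amara and Noor overlap.
Mateo starts after Amara ends — done with Amara.
Noor starts before Elena ends → Elena and Noor overlap.
Mateo starts after Elena ends — done with Elena.
Mateo starts after Noor ends — done with Noor.
Jonas starts before Mateo ends → Mateo and Jonas overlap.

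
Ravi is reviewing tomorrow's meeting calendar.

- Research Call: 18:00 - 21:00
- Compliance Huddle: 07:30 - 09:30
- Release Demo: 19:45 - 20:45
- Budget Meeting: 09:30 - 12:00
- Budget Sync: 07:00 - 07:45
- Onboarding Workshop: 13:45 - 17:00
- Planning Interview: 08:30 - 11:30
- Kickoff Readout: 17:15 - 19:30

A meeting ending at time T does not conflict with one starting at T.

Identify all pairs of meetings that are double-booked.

Sorted by start: Budget Sync, Compliance Huddle, Planning Interview, Budget Meeting, Onboarding Workshop, Kickoff Readout, Research Call, Release Demo.
Compliance Huddle starts before Budget Sync ends → Budget Sync and Compliance Huddle overlap.
Planning Interview starts after Budget Sync ends — done with Budget Sync.
Planning Interview starts before Compliance Huddle ends → Compliance Huddle and Planning Interview overlap.
Budget Meeting starts exactly when Compliance Huddle ends (back-to-back, no overlap) — done with Compliance Huddle.
Budget Meeting starts before Planning Interview ends → Planning Interview and Budget Meeting overlap.
Onboarding Workshop starts after Planning Interview ends — done with Planning Interview.
Onboarding Workshop starts after Budget Meeting ends — done with Budget Meeting.
Kickoff Readout starts after Onboarding Workshop ends — done with Onboarding Workshop.
Research Call starts before Kickoff Readout ends → Kickoff Readout and Research Call overlap.
Release Demo starts after Kickoff Readout ends.
Release Demo starts before Research Call ends → Research Call and Release Demo overlap.

Budget Meeting & Planning Interview, Budget Sync & Compliance Huddle, Compliance Huddle & Planning Interview, Kickoff Readout & Research Call, Release Demo & Research Call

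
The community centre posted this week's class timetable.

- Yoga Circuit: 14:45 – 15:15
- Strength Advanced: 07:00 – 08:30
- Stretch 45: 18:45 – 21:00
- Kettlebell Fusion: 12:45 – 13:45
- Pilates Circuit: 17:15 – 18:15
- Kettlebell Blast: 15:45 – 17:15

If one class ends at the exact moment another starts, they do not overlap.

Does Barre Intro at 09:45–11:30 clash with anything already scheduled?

Strength Advanced: ends 08:30 at or before Barre Intro starts 09:45 → clear.
Kettlebell Fusion: starts 12:45 at or after Barre Intro ends 11:30 → clear.
Yoga Circuit: starts 14:45 at or after Barre Intro ends 11:30 → clear.
Kettlebell Blast: starts 15:45 at or after Barre Intro ends 11:30 → clear.
Pilates Circuit: starts 17:15 at or after Barre Intro ends 11:30 → clear.
Stretch 45: starts 18:45 at or after Barre Intro ends 11:30 → clear.

No — it doesn't clash with anything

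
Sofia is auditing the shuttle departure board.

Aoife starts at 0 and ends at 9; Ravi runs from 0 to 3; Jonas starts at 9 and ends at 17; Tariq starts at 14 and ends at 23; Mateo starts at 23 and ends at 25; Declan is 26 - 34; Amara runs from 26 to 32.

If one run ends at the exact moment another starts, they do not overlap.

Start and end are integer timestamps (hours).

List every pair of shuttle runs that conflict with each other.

Amara & Declan, Aoife & Ravi, Jonas & Tariq

Two intervals overlap when each starts before the other ends.
Sorted by start: Aoife, Ravi, Jonas, Tariq, Mateo, Declan, Amara.
Ravi starts before Aoife ends → Aoife and Ravi overlap.
Jonas starts exactly when Aoife ends (back-to-back, no overlap), so Aoife has no further overlaps.
Jonas starts after Ravi ends, so Ravi has no further overlaps.
Tariq starts before Jonas ends → Jonas and Tariq overlap.
Mateo starts after Jonas ends, so Jonas has no further overlaps.
Mateo starts exactly when Tariq ends (back-to-back, no overlap), so Tariq has no further overlaps.
Declan starts after Mateo ends, so Mateo has no further overlaps.
Amara starts before Declan ends → Declan and Amara overlap.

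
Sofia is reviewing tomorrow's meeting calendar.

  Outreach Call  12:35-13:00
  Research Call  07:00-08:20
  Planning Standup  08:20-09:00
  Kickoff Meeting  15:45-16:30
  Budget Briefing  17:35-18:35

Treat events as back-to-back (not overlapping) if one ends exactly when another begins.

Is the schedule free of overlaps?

Yes

Sorted by start: Research Call, Planning Standup, Outreach Call, Kickoff Meeting, Budget Briefing.
Planning Standup starts exactly when Research Call ends (back-to-back, no overlap); Research Call is clear from here.
Outreach Call starts after Planning Standup ends; Planning Standup is clear from here.
Kickoff Meeting starts after Outreach Call ends; Outreach Call is clear from here.
Budget Briefing starts after Kickoff Meeting ends.
Every pair is clear; the schedule has no overlaps.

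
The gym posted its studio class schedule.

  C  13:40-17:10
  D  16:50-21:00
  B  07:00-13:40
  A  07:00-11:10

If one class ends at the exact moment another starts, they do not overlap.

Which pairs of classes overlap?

A & B, C & D

Sorted by start: A, B, C, D.
B starts before A ends → A and B overlap.
C starts after A ends, so nothing later overlaps A either.
C starts exactly when B ends (back-to-back, no overlap), so nothing later overlaps B either.
D starts before C ends → C and D overlap.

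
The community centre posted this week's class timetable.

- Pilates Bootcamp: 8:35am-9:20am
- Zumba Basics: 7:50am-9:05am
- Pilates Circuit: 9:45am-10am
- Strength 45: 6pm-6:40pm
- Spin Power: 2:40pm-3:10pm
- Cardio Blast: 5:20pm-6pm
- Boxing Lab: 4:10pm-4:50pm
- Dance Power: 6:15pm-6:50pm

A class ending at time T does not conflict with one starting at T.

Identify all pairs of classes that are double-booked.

Sorted by start: Zumba Basics, Pilates Bootcamp, Pilates Circuit, Spin Power, Boxing Lab, Cardio Blast, Strength 45, Dance Power.
Pilates Bootcamp starts before Zumba Basics ends → Zumba Basics and Pilates Bootcamp overlap.
Pilates Circuit starts after Zumba Basics ends, so Zumba Basics has no further overlaps.
Pilates Circuit starts after Pilates Bootcamp ends, so Pilates Bootcamp has no further overlaps.
Spin Power starts after Pilates Circuit ends, so Pilates Circuit has no further overlaps.
Boxing Lab starts after Spin Power ends, so Spin Power has no further overlaps.
Cardio Blast starts after Boxing Lab ends, so Boxing Lab has no further overlaps.
Strength 45 starts exactly when Cardio Blast ends (back-to-back, no overlap), so Cardio Blast has no further overlaps.
Dance Power starts before Strength 45 ends → Strength 45 and Dance Power overlap.

Dance Power & Strength 45, Pilates Bootcamp & Zumba Basics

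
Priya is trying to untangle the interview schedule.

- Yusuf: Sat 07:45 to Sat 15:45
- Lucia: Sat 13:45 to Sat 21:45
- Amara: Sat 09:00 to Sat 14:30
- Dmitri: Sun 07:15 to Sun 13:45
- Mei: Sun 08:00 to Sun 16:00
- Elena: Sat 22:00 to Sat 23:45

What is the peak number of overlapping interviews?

Sweep the timeline, counting +1 at each start and −1 at each end (ends before starts at a tie):
Sat 07:45 start Yusuf → 1
Sat 09:00 start Amara → 2
Sat 13:45 start Lucia → 3
Sat 14:30 end Amara → 2
Sat 15:45 end Yusuf → 1
Sat 21:45 end Lucia → 0
Sat 22:00 start Elena → 1
Sat 23:45 end Elena → 0
Sun 07:15 start Dmitri → 1
Sun 08:00 start Mei → 2
Sun 13:45 end Dmitri → 1
Sun 16:00 end Mei → 0
Peak is 3, at Sat 13:45 (Amara, Lucia, Yusuf).

3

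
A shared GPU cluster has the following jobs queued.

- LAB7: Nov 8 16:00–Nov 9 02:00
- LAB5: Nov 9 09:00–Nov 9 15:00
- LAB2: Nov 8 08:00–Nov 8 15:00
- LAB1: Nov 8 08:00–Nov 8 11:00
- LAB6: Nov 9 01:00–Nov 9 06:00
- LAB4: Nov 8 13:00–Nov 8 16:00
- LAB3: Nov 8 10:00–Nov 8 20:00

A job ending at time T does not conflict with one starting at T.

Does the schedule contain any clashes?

Yes

Sorted by start: LAB1, LAB2, LAB3, LAB4, LAB7, LAB6, LAB5.
LAB2 starts before LAB1 ends → LAB1 and LAB2 overlap.
That's a conflict, so the schedule is not conflict-free.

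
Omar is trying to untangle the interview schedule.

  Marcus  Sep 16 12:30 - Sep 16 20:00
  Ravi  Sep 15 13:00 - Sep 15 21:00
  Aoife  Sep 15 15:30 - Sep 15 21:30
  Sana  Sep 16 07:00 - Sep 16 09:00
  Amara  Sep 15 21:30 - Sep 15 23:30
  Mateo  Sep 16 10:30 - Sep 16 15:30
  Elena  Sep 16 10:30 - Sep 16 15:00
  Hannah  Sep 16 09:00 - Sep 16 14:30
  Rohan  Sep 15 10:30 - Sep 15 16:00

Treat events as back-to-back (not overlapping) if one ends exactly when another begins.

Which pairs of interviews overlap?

Aoife & Ravi, Aoife & Rohan, Elena & Hannah, Elena & Marcus, Elena & Mateo, Hannah & Marcus, Hannah & Mateo, Marcus & Mateo, Ravi & Rohan

Sorted by start: Rohan, Ravi, Aoife, Amara, Sana, Hannah, Elena, Mateo, Marcus.
Ravi starts before Rohan ends → Rohan and Ravi overlap.
Aoife starts before Rohan ends → Rohan and Aoife overlap.
Amara starts after Rohan ends — done with Rohan.
Aoife starts before Ravi ends → Ravi and Aoife overlap.
Amara starts after Ravi ends — done with Ravi.
Amara starts exactly when Aoife ends (back-to-back, no overlap) — done with Aoife.
Sana starts after Amara ends — done with Amara.
Hannah starts exactly when Sana ends (back-to-back, no overlap) — done with Sana.
Elena starts before Hannah ends → Hannah and Elena overlap.
Mateo starts before Hannah ends → Hannah and Mateo overlap.
Marcus starts before Hannah ends → Hannah and Marcus overlap.
Mateo starts before Elena ends → Elena and Mateo overlap.
Marcus starts before Elena ends → Elena and Marcus overlap.
Marcus starts before Mateo ends → Mateo and Marcus overlap.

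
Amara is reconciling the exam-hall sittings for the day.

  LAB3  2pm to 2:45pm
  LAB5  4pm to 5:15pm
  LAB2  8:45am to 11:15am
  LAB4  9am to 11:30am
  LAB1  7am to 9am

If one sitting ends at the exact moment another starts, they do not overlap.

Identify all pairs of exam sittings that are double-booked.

LAB1 & LAB2, LAB2 & LAB4

Sorted by start: LAB1, LAB2, LAB4, LAB3, LAB5.
LAB2 starts before LAB1 ends → LAB1 and LAB2 overlap.
LAB4 starts exactly when LAB1 ends (back-to-back, no overlap), so nothing later overlaps LAB1 either.
LAB4 starts before LAB2 ends → LAB2 and LAB4 overlap.
LAB3 starts after LAB2 ends, so nothing later overlaps LAB2 either.
LAB3 starts after LAB4 ends, so nothing later overlaps LAB4 either.
LAB5 starts after LAB3 ends.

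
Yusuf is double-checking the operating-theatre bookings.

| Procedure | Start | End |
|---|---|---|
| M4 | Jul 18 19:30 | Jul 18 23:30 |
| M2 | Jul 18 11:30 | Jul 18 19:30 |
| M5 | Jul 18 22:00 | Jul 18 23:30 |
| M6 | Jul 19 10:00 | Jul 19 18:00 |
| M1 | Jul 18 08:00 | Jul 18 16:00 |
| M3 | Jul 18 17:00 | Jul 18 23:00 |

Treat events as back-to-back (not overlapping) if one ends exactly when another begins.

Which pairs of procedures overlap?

Sorted by start: M1, M2, M3, M4, M5, M6.
M2 starts before M1 ends → M1 and M2 overlap.
M3 starts after M1 ends, so nothing later overlaps M1 either.
M3 starts before M2 ends → M2 and M3 overlap.
M4 starts exactly when M2 ends (back-to-back, no overlap), so nothing later overlaps M2 either.
M4 starts before M3 ends → M3 and M4 overlap.
M5 starts before M3 ends → M3 and M5 overlap.
M6 starts after M3 ends.
M5 starts before M4 ends → M4 and M5 overlap.
M6 starts after M4 ends.
M6 starts after M5 ends.

M1 & M2, M2 & M3, M3 & M4, M3 & M5, M4 & M5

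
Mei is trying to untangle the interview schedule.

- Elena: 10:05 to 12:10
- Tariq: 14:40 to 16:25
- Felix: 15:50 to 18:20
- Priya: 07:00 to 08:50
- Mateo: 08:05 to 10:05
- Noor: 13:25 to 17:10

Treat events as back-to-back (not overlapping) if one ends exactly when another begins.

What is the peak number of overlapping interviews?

Sweep the timeline, counting +1 at each start and −1 at each end (ends before starts at a tie):
07:00 start Priya → 1
08:05 start Mateo → 2
08:50 end Priya → 1
10:05 end Mateo → 0
10:05 start Elena → 1
12:10 end Elena → 0
13:25 start Noor → 1
14:40 start Tariq → 2
15:50 start Felix → 3
16:25 end Tariq → 2
17:10 end Noor → 1
18:20 end Felix → 0
Peak is 3, at 15:50 (Felix, Noor, Tariq).

3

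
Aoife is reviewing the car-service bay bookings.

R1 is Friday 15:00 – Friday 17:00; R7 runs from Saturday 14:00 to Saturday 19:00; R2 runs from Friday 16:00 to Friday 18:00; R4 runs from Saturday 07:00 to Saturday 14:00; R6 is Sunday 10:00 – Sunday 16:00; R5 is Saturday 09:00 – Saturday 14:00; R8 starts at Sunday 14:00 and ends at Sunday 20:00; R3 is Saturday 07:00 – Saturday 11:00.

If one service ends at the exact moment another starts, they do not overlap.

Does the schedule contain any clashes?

Sorted by start: R1, R2, R3, R4, R5, R7, R6, R8.
R2 starts before R1 ends → R1 and R2 overlap.
That's a conflict, so the schedule is not conflict-free.

Yes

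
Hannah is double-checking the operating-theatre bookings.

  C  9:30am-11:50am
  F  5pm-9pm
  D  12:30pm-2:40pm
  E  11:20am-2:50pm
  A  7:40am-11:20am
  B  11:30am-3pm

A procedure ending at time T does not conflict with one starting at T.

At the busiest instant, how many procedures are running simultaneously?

3

Sort all start/end points and keep a running count:
7:40am start A → 1
9:30am start C → 2
11:20am end A → 1
11:20am start E → 2
11:30am start B → 3
11:50am end C → 2
12:30pm start D → 3
2:40pm end D → 2
2:50pm end E → 1
3pm end B → 0
5pm start F → 1
9pm end F → 0
Peak is 3, at 11:30am (B, C, E).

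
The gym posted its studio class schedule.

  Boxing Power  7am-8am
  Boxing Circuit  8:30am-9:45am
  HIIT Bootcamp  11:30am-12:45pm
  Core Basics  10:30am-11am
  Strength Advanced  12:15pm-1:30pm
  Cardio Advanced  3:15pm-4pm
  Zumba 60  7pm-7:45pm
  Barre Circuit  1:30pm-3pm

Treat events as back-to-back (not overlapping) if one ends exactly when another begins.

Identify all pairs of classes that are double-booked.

HIIT Bootcamp & Strength Advanced

Sorted by start: Boxing Power, Boxing Circuit, Core Basics, HIIT Bootcamp, Strength Advanced, Barre Circuit, Cardio Advanced, Zumba 60.
Boxing Circuit starts after Boxing Power ends, so nothing later overlaps Boxing Power either.
Core Basics starts after Boxing Circuit ends, so nothing later overlaps Boxing Circuit either.
HIIT Bootcamp starts after Core Basics ends, so nothing later overlaps Core Basics either.
Strength Advanced starts before HIIT Bootcamp ends → HIIT Bootcamp and Strength Advanced overlap.
Barre Circuit starts after HIIT Bootcamp ends, so nothing later overlaps HIIT Bootcamp either.
Barre Circuit starts exactly when Strength Advanced ends (back-to-back, no overlap), so nothing later overlaps Strength Advanced either.
Cardio Advanced starts after Barre Circuit ends, so nothing later overlaps Barre Circuit either.
Zumba 60 starts after Cardio Advanced ends.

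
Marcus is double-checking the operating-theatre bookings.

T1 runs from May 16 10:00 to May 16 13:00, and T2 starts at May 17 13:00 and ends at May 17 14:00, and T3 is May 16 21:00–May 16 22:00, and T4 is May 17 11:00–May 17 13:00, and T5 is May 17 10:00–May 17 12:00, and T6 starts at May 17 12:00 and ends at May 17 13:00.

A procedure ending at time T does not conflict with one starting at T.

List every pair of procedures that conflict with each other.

T4 & T5, T4 & T6

Sorted by start: T1, T3, T5, T4, T6, T2.
T3 starts after T1 ends, so T1 has no further overlaps.
T5 starts after T3 ends, so T3 has no further overlaps.
T4 starts before T5 ends → T5 and T4 overlap.
T6 starts exactly when T5 ends (back-to-back, no overlap), so T5 has no further overlaps.
T6 starts before T4 ends → T4 and T6 overlap.
T2 starts exactly when T4 ends (back-to-back, no overlap).
T2 starts exactly when T6 ends (back-to-back, no overlap).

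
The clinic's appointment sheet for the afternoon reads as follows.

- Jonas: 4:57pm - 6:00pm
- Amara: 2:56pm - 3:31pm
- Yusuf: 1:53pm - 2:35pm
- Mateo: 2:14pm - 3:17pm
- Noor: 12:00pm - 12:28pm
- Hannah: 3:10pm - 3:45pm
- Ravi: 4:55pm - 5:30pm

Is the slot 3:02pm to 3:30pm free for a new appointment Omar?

Noor: ends 12:28pm at or before Omar starts 3:02pm → clear.
Yusuf: ends 2:35pm at or before Omar starts 3:02pm → clear.
Mateo: starts 2:14pm before Omar ends 3:30pm, and ends 3:17pm after Omar starts 3:02pm → overlap.
Amara: starts 2:56pm before Omar ends 3:30pm, and ends 3:31pm after Omar starts 3:02pm → overlap.
Hannah: starts 3:10pm before Omar ends 3:30pm, and ends 3:45pm after Omar starts 3:02pm → overlap.
Ravi: starts 4:55pm at or after Omar ends 3:30pm → clear.
Jonas: starts 4:57pm at or after Omar ends 3:30pm → clear.
Omar overlaps Mateo, Hannah, Amara.

No — it overlaps Amara, Hannah, Mateo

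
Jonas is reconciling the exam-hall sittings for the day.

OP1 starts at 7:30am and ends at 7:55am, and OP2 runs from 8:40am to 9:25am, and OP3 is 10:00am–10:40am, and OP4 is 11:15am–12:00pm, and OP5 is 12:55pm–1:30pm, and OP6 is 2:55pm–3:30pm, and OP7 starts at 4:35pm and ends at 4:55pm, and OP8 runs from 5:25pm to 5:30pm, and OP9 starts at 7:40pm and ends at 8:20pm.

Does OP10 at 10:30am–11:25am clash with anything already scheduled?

OP1: ends 7:55am at or before OP10 starts 10:30am → clear.
OP2: ends 9:25am at or before OP10 starts 10:30am → clear.
OP3: starts 10:00am before OP10 ends 11:25am, and ends 10:40am after OP10 starts 10:30am → overlap.
OP4: starts 11:15am before OP10 ends 11:25am, and ends 12:00pm after OP10 starts 10:30am → overlap.
OP5: starts 12:55pm at or after OP10 ends 11:25am → clear.
OP6: starts 2:55pm at or after OP10 ends 11:25am → clear.
OP7: starts 4:35pm at or after OP10 ends 11:25am → clear.
OP8: starts 5:25pm at or after OP10 ends 11:25am → clear.
OP9: starts 7:40pm at or after OP10 ends 11:25am → clear.
OP10 overlaps OP3, OP4.

Yes — it overlaps OP3, OP4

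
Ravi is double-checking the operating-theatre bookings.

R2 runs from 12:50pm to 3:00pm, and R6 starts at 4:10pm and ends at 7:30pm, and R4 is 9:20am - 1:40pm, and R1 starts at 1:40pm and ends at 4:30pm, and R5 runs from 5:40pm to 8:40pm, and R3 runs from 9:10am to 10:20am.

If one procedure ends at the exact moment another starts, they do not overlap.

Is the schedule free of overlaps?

Sorted by start: R3, R4, R2, R1, R6, R5.
R4 starts before R3 ends → R3 and R4 overlap.
That's a conflict, so the schedule is not conflict-free.

No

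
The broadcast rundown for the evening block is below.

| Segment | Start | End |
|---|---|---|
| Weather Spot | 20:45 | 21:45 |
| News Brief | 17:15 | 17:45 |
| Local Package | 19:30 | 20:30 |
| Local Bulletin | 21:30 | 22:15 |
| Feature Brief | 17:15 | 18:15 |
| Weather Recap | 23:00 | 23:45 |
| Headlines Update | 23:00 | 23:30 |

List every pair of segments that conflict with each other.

Two intervals overlap when each starts before the other ends.
Sorted by start: News Brief, Feature Brief, Local Package, Weather Spot, Local Bulletin, Headlines Update, Weather Recap.
Feature Brief starts before News Brief ends → News Brief and Feature Brief overlap.
Local Package starts after News Brief ends, so News Brief has no further overlaps.
Local Package starts after Feature Brief ends, so Feature Brief has no further overlaps.
Weather Spot starts after Local Package ends, so Local Package has no further overlaps.
Local Bulletin starts before Weather Spot ends → Weather Spot and Local Bulletin overlap.
Headlines Update starts after Weather Spot ends, so Weather Spot has no further overlaps.
Headlines Update starts after Local Bulletin ends, so Local Bulletin has no further overlaps.
Weather Recap starts before Headlines Update ends → Headlines Update and Weather Recap overlap.

Feature Brief & News Brief, Headlines Update & Weather Recap, Local Bulletin & Weather Spot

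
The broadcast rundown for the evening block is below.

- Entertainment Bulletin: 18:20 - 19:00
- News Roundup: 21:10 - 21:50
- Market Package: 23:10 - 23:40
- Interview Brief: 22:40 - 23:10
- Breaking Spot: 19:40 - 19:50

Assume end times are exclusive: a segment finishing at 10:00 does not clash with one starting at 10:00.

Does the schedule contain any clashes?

No

Sorted by start: Entertainment Bulletin, Breaking Spot, News Roundup, Interview Brief, Market Package.
Breaking Spot starts after Entertainment Bulletin ends; Entertainment Bulletin is clear from here.
News Roundup starts after Breaking Spot ends; Breaking Spot is clear from here.
Interview Brief starts after News Roundup ends; News Roundup is clear from here.
Market Package starts exactly when Interview Brief ends (back-to-back, no overlap).
Every pair is clear; the schedule has no overlaps.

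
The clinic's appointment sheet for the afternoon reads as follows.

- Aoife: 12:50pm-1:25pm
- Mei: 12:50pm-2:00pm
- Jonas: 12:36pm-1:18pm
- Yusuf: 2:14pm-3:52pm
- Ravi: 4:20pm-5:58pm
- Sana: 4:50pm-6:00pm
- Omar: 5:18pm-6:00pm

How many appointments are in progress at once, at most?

3

Walk through starts and ends in time order (an end at T is processed before a start at T):
12:36pm start Jonas → 1
12:50pm start Aoife → 2
12:50pm start Mei → 3
1:18pm end Jonas → 2
1:25pm end Aoife → 1
2:00pm end Mei → 0
2:14pm start Yusuf → 1
3:52pm end Yusuf → 0
4:20pm start Ravi → 1
4:50pm start Sana → 2
5:18pm start Omar → 3
5:58pm end Ravi → 2
6:00pm end Omar → 1
6:00pm end Sana → 0
Peak is 3, at 12:50pm (Aoife, Jonas, Mei).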